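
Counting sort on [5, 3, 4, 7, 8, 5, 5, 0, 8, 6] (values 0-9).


Input: [5, 3, 4, 7, 8, 5, 5, 0, 8, 6]
Counts: [1, 0, 0, 1, 1, 3, 1, 1, 2, 0]

Sorted: [0, 3, 4, 5, 5, 5, 6, 7, 8, 8]


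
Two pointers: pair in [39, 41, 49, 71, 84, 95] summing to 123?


lo=0(39)+hi=5(95)=134
lo=0(39)+hi=4(84)=123

Yes: 39+84=123


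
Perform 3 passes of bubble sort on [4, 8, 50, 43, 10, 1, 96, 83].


Initial: [4, 8, 50, 43, 10, 1, 96, 83]
Pass 1: [4, 8, 43, 10, 1, 50, 83, 96] (4 swaps)
Pass 2: [4, 8, 10, 1, 43, 50, 83, 96] (2 swaps)
Pass 3: [4, 8, 1, 10, 43, 50, 83, 96] (1 swaps)

After 3 passes: [4, 8, 1, 10, 43, 50, 83, 96]


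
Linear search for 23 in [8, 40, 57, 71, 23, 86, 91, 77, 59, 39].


i=0: 8!=23
i=1: 40!=23
i=2: 57!=23
i=3: 71!=23
i=4: 23==23 found!

Found at 4, 5 comps


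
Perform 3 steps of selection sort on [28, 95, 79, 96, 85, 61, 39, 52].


Initial: [28, 95, 79, 96, 85, 61, 39, 52]
Step 1: min=28 at 0
  Swap: [28, 95, 79, 96, 85, 61, 39, 52]
Step 2: min=39 at 6
  Swap: [28, 39, 79, 96, 85, 61, 95, 52]
Step 3: min=52 at 7
  Swap: [28, 39, 52, 96, 85, 61, 95, 79]

After 3 steps: [28, 39, 52, 96, 85, 61, 95, 79]


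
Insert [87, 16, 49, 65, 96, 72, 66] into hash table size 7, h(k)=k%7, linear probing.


Insert 87: h=3 -> slot 3
Insert 16: h=2 -> slot 2
Insert 49: h=0 -> slot 0
Insert 65: h=2, 2 probes -> slot 4
Insert 96: h=5 -> slot 5
Insert 72: h=2, 4 probes -> slot 6
Insert 66: h=3, 5 probes -> slot 1

Table: [49, 66, 16, 87, 65, 96, 72]


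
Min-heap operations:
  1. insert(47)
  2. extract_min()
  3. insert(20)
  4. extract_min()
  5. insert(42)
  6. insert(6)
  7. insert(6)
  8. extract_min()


insert(47) -> [47]
extract_min()->47, []
insert(20) -> [20]
extract_min()->20, []
insert(42) -> [42]
insert(6) -> [6, 42]
insert(6) -> [6, 42, 6]
extract_min()->6, [6, 42]

Final heap: [6, 42]


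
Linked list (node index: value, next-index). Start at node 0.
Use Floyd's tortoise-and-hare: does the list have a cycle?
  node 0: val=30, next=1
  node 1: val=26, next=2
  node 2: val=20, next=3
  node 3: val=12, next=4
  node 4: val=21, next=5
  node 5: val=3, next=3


Floyd's tortoise (slow, +1) and hare (fast, +2):
  init: slow=0, fast=0
  step 1: slow=1, fast=2
  step 2: slow=2, fast=4
  step 3: slow=3, fast=3
  slow == fast at node 3: cycle detected

Cycle: yes


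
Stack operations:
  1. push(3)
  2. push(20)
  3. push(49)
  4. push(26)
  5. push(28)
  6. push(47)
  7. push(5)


push(3) -> [3]
push(20) -> [3, 20]
push(49) -> [3, 20, 49]
push(26) -> [3, 20, 49, 26]
push(28) -> [3, 20, 49, 26, 28]
push(47) -> [3, 20, 49, 26, 28, 47]
push(5) -> [3, 20, 49, 26, 28, 47, 5]

Final stack: [3, 20, 49, 26, 28, 47, 5]


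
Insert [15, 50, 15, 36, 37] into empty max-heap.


Insert 15: [15]
Insert 50: [50, 15]
Insert 15: [50, 15, 15]
Insert 36: [50, 36, 15, 15]
Insert 37: [50, 37, 15, 15, 36]

Final heap: [50, 37, 15, 15, 36]


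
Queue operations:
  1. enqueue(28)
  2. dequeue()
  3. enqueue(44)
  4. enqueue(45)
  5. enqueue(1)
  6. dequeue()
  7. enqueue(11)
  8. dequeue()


enqueue(28) -> [28]
dequeue()->28, []
enqueue(44) -> [44]
enqueue(45) -> [44, 45]
enqueue(1) -> [44, 45, 1]
dequeue()->44, [45, 1]
enqueue(11) -> [45, 1, 11]
dequeue()->45, [1, 11]

Final queue: [1, 11]


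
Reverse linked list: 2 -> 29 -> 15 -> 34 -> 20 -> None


Step 1: curr=2, set curr.next=prev(None) | reversed so far: 2
Step 2: curr=29, set curr.next=prev(2) | reversed so far: 29 -> 2
Step 3: curr=15, set curr.next=prev(29) | reversed so far: 15 -> 29 -> 2
Step 4: curr=34, set curr.next=prev(15) | reversed so far: 34 -> 15 -> 29 -> 2
Step 5: curr=20, set curr.next=prev(34) | reversed so far: 20 -> 34 -> 15 -> 29 -> 2

20 -> 34 -> 15 -> 29 -> 2 -> None


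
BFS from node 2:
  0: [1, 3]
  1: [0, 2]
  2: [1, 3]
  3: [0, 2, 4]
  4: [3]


Visit 2, enqueue [1, 3]
Visit 1, enqueue [0]
Visit 3, enqueue [4]
Visit 0, enqueue []
Visit 4, enqueue []

BFS order: [2, 1, 3, 0, 4]


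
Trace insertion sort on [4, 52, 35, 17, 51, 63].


Initial: [4, 52, 35, 17, 51, 63]
Insert 52: [4, 52, 35, 17, 51, 63]
Insert 35: [4, 35, 52, 17, 51, 63]
Insert 17: [4, 17, 35, 52, 51, 63]
Insert 51: [4, 17, 35, 51, 52, 63]
Insert 63: [4, 17, 35, 51, 52, 63]

Sorted: [4, 17, 35, 51, 52, 63]


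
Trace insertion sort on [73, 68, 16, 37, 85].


Initial: [73, 68, 16, 37, 85]
Insert 68: [68, 73, 16, 37, 85]
Insert 16: [16, 68, 73, 37, 85]
Insert 37: [16, 37, 68, 73, 85]
Insert 85: [16, 37, 68, 73, 85]

Sorted: [16, 37, 68, 73, 85]


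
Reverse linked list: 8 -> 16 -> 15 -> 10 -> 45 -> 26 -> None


Step 1: curr=8, set curr.next=prev(None) | reversed so far: 8
Step 2: curr=16, set curr.next=prev(8) | reversed so far: 16 -> 8
Step 3: curr=15, set curr.next=prev(16) | reversed so far: 15 -> 16 -> 8
Step 4: curr=10, set curr.next=prev(15) | reversed so far: 10 -> 15 -> 16 -> 8
Step 5: curr=45, set curr.next=prev(10) | reversed so far: 45 -> 10 -> 15 -> 16 -> 8
Step 6: curr=26, set curr.next=prev(45) | reversed so far: 26 -> 45 -> 10 -> 15 -> 16 -> 8

26 -> 45 -> 10 -> 15 -> 16 -> 8 -> None


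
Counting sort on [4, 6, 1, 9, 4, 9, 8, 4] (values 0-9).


Input: [4, 6, 1, 9, 4, 9, 8, 4]
Counts: [0, 1, 0, 0, 3, 0, 1, 0, 1, 2]

Sorted: [1, 4, 4, 4, 6, 8, 9, 9]


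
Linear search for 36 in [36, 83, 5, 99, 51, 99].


i=0: 36==36 found!

Found at 0, 1 comps


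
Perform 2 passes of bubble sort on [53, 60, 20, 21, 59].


Initial: [53, 60, 20, 21, 59]
Pass 1: [53, 20, 21, 59, 60] (3 swaps)
Pass 2: [20, 21, 53, 59, 60] (2 swaps)

After 2 passes: [20, 21, 53, 59, 60]


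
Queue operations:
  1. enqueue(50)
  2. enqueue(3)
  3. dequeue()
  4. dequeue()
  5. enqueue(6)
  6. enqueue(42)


enqueue(50) -> [50]
enqueue(3) -> [50, 3]
dequeue()->50, [3]
dequeue()->3, []
enqueue(6) -> [6]
enqueue(42) -> [6, 42]

Final queue: [6, 42]


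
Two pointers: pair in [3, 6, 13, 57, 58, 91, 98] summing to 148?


lo=0(3)+hi=6(98)=101
lo=1(6)+hi=6(98)=104
lo=2(13)+hi=6(98)=111
lo=3(57)+hi=6(98)=155
lo=3(57)+hi=5(91)=148

Yes: 57+91=148


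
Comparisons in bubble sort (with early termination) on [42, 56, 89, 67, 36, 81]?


Algorithm: bubble sort (with early termination)
Input: [42, 56, 89, 67, 36, 81]
Sorted: [36, 42, 56, 67, 81, 89]

15


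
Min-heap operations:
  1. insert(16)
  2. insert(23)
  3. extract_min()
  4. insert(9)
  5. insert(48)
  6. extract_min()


insert(16) -> [16]
insert(23) -> [16, 23]
extract_min()->16, [23]
insert(9) -> [9, 23]
insert(48) -> [9, 23, 48]
extract_min()->9, [23, 48]

Final heap: [23, 48]


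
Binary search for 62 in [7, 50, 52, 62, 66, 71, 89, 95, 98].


Step 1: lo=0, hi=8, mid=4, val=66
Step 2: lo=0, hi=3, mid=1, val=50
Step 3: lo=2, hi=3, mid=2, val=52
Step 4: lo=3, hi=3, mid=3, val=62

Found at index 3


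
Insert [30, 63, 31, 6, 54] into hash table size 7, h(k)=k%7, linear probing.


Insert 30: h=2 -> slot 2
Insert 63: h=0 -> slot 0
Insert 31: h=3 -> slot 3
Insert 6: h=6 -> slot 6
Insert 54: h=5 -> slot 5

Table: [63, None, 30, 31, None, 54, 6]


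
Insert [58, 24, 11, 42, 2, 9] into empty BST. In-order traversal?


Insert 58: root
Insert 24: L from 58
Insert 11: L from 58 -> L from 24
Insert 42: L from 58 -> R from 24
Insert 2: L from 58 -> L from 24 -> L from 11
Insert 9: L from 58 -> L from 24 -> L from 11 -> R from 2

In-order: [2, 9, 11, 24, 42, 58]


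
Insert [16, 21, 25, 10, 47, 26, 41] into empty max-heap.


Insert 16: [16]
Insert 21: [21, 16]
Insert 25: [25, 16, 21]
Insert 10: [25, 16, 21, 10]
Insert 47: [47, 25, 21, 10, 16]
Insert 26: [47, 25, 26, 10, 16, 21]
Insert 41: [47, 25, 41, 10, 16, 21, 26]

Final heap: [47, 25, 41, 10, 16, 21, 26]


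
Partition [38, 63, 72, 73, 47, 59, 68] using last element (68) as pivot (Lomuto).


Pivot: 68
  38 <= 68: advance i (no swap)
  63 <= 68: advance i (no swap)
  47 <= 68: swap -> [38, 63, 47, 73, 72, 59, 68]
  59 <= 68: swap -> [38, 63, 47, 59, 72, 73, 68]
Place pivot at 4: [38, 63, 47, 59, 68, 73, 72]

Partitioned: [38, 63, 47, 59, 68, 73, 72]


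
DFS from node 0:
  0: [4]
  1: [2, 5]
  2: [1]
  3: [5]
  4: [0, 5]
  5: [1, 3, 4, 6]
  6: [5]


Visit 0, push [4]
Visit 4, push [5]
Visit 5, push [6, 3, 1]
Visit 1, push [2]
Visit 2, push []
Visit 3, push []
Visit 6, push []

DFS order: [0, 4, 5, 1, 2, 3, 6]


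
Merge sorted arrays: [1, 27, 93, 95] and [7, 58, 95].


Take 1 from A
Take 7 from B
Take 27 from A
Take 58 from B
Take 93 from A
Take 95 from A

Merged: [1, 7, 27, 58, 93, 95, 95]


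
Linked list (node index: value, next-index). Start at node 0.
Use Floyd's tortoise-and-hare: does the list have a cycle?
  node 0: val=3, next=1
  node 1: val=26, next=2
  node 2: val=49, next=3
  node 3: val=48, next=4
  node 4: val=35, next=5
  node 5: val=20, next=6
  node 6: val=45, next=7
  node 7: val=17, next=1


Floyd's tortoise (slow, +1) and hare (fast, +2):
  init: slow=0, fast=0
  step 1: slow=1, fast=2
  step 2: slow=2, fast=4
  step 3: slow=3, fast=6
  step 4: slow=4, fast=1
  step 5: slow=5, fast=3
  step 6: slow=6, fast=5
  step 7: slow=7, fast=7
  slow == fast at node 7: cycle detected

Cycle: yes


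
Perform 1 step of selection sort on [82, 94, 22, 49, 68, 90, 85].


Initial: [82, 94, 22, 49, 68, 90, 85]
Step 1: min=22 at 2
  Swap: [22, 94, 82, 49, 68, 90, 85]

After 1 step: [22, 94, 82, 49, 68, 90, 85]


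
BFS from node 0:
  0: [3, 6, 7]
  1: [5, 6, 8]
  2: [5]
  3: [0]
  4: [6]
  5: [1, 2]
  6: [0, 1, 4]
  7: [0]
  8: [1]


Visit 0, enqueue [3, 6, 7]
Visit 3, enqueue []
Visit 6, enqueue [1, 4]
Visit 7, enqueue []
Visit 1, enqueue [5, 8]
Visit 4, enqueue []
Visit 5, enqueue [2]
Visit 8, enqueue []
Visit 2, enqueue []

BFS order: [0, 3, 6, 7, 1, 4, 5, 8, 2]


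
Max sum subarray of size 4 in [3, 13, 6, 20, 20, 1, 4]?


[0:4]: 42
[1:5]: 59
[2:6]: 47
[3:7]: 45

Max: 59 at [1:5]


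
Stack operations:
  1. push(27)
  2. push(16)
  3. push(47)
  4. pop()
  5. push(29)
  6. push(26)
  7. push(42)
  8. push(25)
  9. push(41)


push(27) -> [27]
push(16) -> [27, 16]
push(47) -> [27, 16, 47]
pop()->47, [27, 16]
push(29) -> [27, 16, 29]
push(26) -> [27, 16, 29, 26]
push(42) -> [27, 16, 29, 26, 42]
push(25) -> [27, 16, 29, 26, 42, 25]
push(41) -> [27, 16, 29, 26, 42, 25, 41]

Final stack: [27, 16, 29, 26, 42, 25, 41]


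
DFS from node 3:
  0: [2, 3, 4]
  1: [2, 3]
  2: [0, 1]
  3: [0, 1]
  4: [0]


Visit 3, push [1, 0]
Visit 0, push [4, 2]
Visit 2, push [1]
Visit 1, push []
Visit 4, push []

DFS order: [3, 0, 2, 1, 4]


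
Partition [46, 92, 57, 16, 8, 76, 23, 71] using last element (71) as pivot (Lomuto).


Pivot: 71
  46 <= 71: advance i (no swap)
  57 <= 71: swap -> [46, 57, 92, 16, 8, 76, 23, 71]
  16 <= 71: swap -> [46, 57, 16, 92, 8, 76, 23, 71]
  8 <= 71: swap -> [46, 57, 16, 8, 92, 76, 23, 71]
  23 <= 71: swap -> [46, 57, 16, 8, 23, 76, 92, 71]
Place pivot at 5: [46, 57, 16, 8, 23, 71, 92, 76]

Partitioned: [46, 57, 16, 8, 23, 71, 92, 76]


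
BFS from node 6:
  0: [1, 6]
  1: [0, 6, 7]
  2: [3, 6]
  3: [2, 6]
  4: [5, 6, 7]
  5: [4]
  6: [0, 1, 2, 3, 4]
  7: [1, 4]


Visit 6, enqueue [0, 1, 2, 3, 4]
Visit 0, enqueue []
Visit 1, enqueue [7]
Visit 2, enqueue []
Visit 3, enqueue []
Visit 4, enqueue [5]
Visit 7, enqueue []
Visit 5, enqueue []

BFS order: [6, 0, 1, 2, 3, 4, 7, 5]


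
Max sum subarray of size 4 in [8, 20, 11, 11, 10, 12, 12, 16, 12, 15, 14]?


[0:4]: 50
[1:5]: 52
[2:6]: 44
[3:7]: 45
[4:8]: 50
[5:9]: 52
[6:10]: 55
[7:11]: 57

Max: 57 at [7:11]


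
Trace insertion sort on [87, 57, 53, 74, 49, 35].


Initial: [87, 57, 53, 74, 49, 35]
Insert 57: [57, 87, 53, 74, 49, 35]
Insert 53: [53, 57, 87, 74, 49, 35]
Insert 74: [53, 57, 74, 87, 49, 35]
Insert 49: [49, 53, 57, 74, 87, 35]
Insert 35: [35, 49, 53, 57, 74, 87]

Sorted: [35, 49, 53, 57, 74, 87]


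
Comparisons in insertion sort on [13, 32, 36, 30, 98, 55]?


Algorithm: insertion sort
Input: [13, 32, 36, 30, 98, 55]
Sorted: [13, 30, 32, 36, 55, 98]

8


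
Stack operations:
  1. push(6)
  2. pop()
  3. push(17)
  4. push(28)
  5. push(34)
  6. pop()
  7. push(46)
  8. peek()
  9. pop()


push(6) -> [6]
pop()->6, []
push(17) -> [17]
push(28) -> [17, 28]
push(34) -> [17, 28, 34]
pop()->34, [17, 28]
push(46) -> [17, 28, 46]
peek()->46
pop()->46, [17, 28]

Final stack: [17, 28]


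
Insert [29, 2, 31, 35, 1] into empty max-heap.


Insert 29: [29]
Insert 2: [29, 2]
Insert 31: [31, 2, 29]
Insert 35: [35, 31, 29, 2]
Insert 1: [35, 31, 29, 2, 1]

Final heap: [35, 31, 29, 2, 1]


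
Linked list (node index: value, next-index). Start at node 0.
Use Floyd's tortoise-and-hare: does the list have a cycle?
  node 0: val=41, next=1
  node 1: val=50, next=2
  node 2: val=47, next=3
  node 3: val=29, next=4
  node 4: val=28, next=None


Floyd's tortoise (slow, +1) and hare (fast, +2):
  init: slow=0, fast=0
  step 1: slow=1, fast=2
  step 2: slow=2, fast=4
  step 3: fast -> None, no cycle

Cycle: no


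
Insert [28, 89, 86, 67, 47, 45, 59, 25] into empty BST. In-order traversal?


Insert 28: root
Insert 89: R from 28
Insert 86: R from 28 -> L from 89
Insert 67: R from 28 -> L from 89 -> L from 86
Insert 47: R from 28 -> L from 89 -> L from 86 -> L from 67
Insert 45: R from 28 -> L from 89 -> L from 86 -> L from 67 -> L from 47
Insert 59: R from 28 -> L from 89 -> L from 86 -> L from 67 -> R from 47
Insert 25: L from 28

In-order: [25, 28, 45, 47, 59, 67, 86, 89]


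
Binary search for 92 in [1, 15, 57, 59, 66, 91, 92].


Step 1: lo=0, hi=6, mid=3, val=59
Step 2: lo=4, hi=6, mid=5, val=91
Step 3: lo=6, hi=6, mid=6, val=92

Found at index 6


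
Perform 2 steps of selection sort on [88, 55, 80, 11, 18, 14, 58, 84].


Initial: [88, 55, 80, 11, 18, 14, 58, 84]
Step 1: min=11 at 3
  Swap: [11, 55, 80, 88, 18, 14, 58, 84]
Step 2: min=14 at 5
  Swap: [11, 14, 80, 88, 18, 55, 58, 84]

After 2 steps: [11, 14, 80, 88, 18, 55, 58, 84]


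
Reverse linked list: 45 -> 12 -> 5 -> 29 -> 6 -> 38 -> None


Step 1: curr=45, set curr.next=prev(None) | reversed so far: 45
Step 2: curr=12, set curr.next=prev(45) | reversed so far: 12 -> 45
Step 3: curr=5, set curr.next=prev(12) | reversed so far: 5 -> 12 -> 45
Step 4: curr=29, set curr.next=prev(5) | reversed so far: 29 -> 5 -> 12 -> 45
Step 5: curr=6, set curr.next=prev(29) | reversed so far: 6 -> 29 -> 5 -> 12 -> 45
Step 6: curr=38, set curr.next=prev(6) | reversed so far: 38 -> 6 -> 29 -> 5 -> 12 -> 45

38 -> 6 -> 29 -> 5 -> 12 -> 45 -> None


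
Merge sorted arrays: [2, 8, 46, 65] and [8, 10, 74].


Take 2 from A
Take 8 from A
Take 8 from B
Take 10 from B
Take 46 from A
Take 65 from A

Merged: [2, 8, 8, 10, 46, 65, 74]


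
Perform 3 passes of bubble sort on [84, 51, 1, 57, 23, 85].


Initial: [84, 51, 1, 57, 23, 85]
Pass 1: [51, 1, 57, 23, 84, 85] (4 swaps)
Pass 2: [1, 51, 23, 57, 84, 85] (2 swaps)
Pass 3: [1, 23, 51, 57, 84, 85] (1 swaps)

After 3 passes: [1, 23, 51, 57, 84, 85]


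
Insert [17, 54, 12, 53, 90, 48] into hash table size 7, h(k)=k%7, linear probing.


Insert 17: h=3 -> slot 3
Insert 54: h=5 -> slot 5
Insert 12: h=5, 1 probes -> slot 6
Insert 53: h=4 -> slot 4
Insert 90: h=6, 1 probes -> slot 0
Insert 48: h=6, 2 probes -> slot 1

Table: [90, 48, None, 17, 53, 54, 12]


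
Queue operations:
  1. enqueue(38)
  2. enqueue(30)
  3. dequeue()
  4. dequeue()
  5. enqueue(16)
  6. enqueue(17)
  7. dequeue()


enqueue(38) -> [38]
enqueue(30) -> [38, 30]
dequeue()->38, [30]
dequeue()->30, []
enqueue(16) -> [16]
enqueue(17) -> [16, 17]
dequeue()->16, [17]

Final queue: [17]


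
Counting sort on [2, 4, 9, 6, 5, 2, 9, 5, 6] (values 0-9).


Input: [2, 4, 9, 6, 5, 2, 9, 5, 6]
Counts: [0, 0, 2, 0, 1, 2, 2, 0, 0, 2]

Sorted: [2, 2, 4, 5, 5, 6, 6, 9, 9]


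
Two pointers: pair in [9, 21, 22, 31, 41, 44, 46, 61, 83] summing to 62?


lo=0(9)+hi=8(83)=92
lo=0(9)+hi=7(61)=70
lo=0(9)+hi=6(46)=55
lo=1(21)+hi=6(46)=67
lo=1(21)+hi=5(44)=65
lo=1(21)+hi=4(41)=62

Yes: 21+41=62


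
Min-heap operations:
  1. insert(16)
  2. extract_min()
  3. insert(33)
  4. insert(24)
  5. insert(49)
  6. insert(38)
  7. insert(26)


insert(16) -> [16]
extract_min()->16, []
insert(33) -> [33]
insert(24) -> [24, 33]
insert(49) -> [24, 33, 49]
insert(38) -> [24, 33, 49, 38]
insert(26) -> [24, 26, 49, 38, 33]

Final heap: [24, 26, 49, 38, 33]


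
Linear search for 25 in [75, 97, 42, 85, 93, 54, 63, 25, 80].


i=0: 75!=25
i=1: 97!=25
i=2: 42!=25
i=3: 85!=25
i=4: 93!=25
i=5: 54!=25
i=6: 63!=25
i=7: 25==25 found!

Found at 7, 8 comps


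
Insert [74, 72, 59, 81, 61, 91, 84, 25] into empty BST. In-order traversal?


Insert 74: root
Insert 72: L from 74
Insert 59: L from 74 -> L from 72
Insert 81: R from 74
Insert 61: L from 74 -> L from 72 -> R from 59
Insert 91: R from 74 -> R from 81
Insert 84: R from 74 -> R from 81 -> L from 91
Insert 25: L from 74 -> L from 72 -> L from 59

In-order: [25, 59, 61, 72, 74, 81, 84, 91]


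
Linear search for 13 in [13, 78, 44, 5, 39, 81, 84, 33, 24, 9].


i=0: 13==13 found!

Found at 0, 1 comps


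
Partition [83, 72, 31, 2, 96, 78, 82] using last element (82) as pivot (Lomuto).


Pivot: 82
  72 <= 82: swap -> [72, 83, 31, 2, 96, 78, 82]
  31 <= 82: swap -> [72, 31, 83, 2, 96, 78, 82]
  2 <= 82: swap -> [72, 31, 2, 83, 96, 78, 82]
  78 <= 82: swap -> [72, 31, 2, 78, 96, 83, 82]
Place pivot at 4: [72, 31, 2, 78, 82, 83, 96]

Partitioned: [72, 31, 2, 78, 82, 83, 96]


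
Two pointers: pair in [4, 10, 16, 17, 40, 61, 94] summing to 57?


lo=0(4)+hi=6(94)=98
lo=0(4)+hi=5(61)=65
lo=0(4)+hi=4(40)=44
lo=1(10)+hi=4(40)=50
lo=2(16)+hi=4(40)=56
lo=3(17)+hi=4(40)=57

Yes: 17+40=57


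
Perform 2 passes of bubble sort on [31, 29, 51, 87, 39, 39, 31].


Initial: [31, 29, 51, 87, 39, 39, 31]
Pass 1: [29, 31, 51, 39, 39, 31, 87] (4 swaps)
Pass 2: [29, 31, 39, 39, 31, 51, 87] (3 swaps)

After 2 passes: [29, 31, 39, 39, 31, 51, 87]


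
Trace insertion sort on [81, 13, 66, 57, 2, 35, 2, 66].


Initial: [81, 13, 66, 57, 2, 35, 2, 66]
Insert 13: [13, 81, 66, 57, 2, 35, 2, 66]
Insert 66: [13, 66, 81, 57, 2, 35, 2, 66]
Insert 57: [13, 57, 66, 81, 2, 35, 2, 66]
Insert 2: [2, 13, 57, 66, 81, 35, 2, 66]
Insert 35: [2, 13, 35, 57, 66, 81, 2, 66]
Insert 2: [2, 2, 13, 35, 57, 66, 81, 66]
Insert 66: [2, 2, 13, 35, 57, 66, 66, 81]

Sorted: [2, 2, 13, 35, 57, 66, 66, 81]


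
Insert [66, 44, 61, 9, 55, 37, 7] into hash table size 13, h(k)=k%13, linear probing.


Insert 66: h=1 -> slot 1
Insert 44: h=5 -> slot 5
Insert 61: h=9 -> slot 9
Insert 9: h=9, 1 probes -> slot 10
Insert 55: h=3 -> slot 3
Insert 37: h=11 -> slot 11
Insert 7: h=7 -> slot 7

Table: [None, 66, None, 55, None, 44, None, 7, None, 61, 9, 37, None]


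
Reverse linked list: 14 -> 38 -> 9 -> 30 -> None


Step 1: curr=14, set curr.next=prev(None) | reversed so far: 14
Step 2: curr=38, set curr.next=prev(14) | reversed so far: 38 -> 14
Step 3: curr=9, set curr.next=prev(38) | reversed so far: 9 -> 38 -> 14
Step 4: curr=30, set curr.next=prev(9) | reversed so far: 30 -> 9 -> 38 -> 14

30 -> 9 -> 38 -> 14 -> None


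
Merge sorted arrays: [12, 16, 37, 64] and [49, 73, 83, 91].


Take 12 from A
Take 16 from A
Take 37 from A
Take 49 from B
Take 64 from A

Merged: [12, 16, 37, 49, 64, 73, 83, 91]


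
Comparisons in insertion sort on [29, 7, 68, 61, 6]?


Algorithm: insertion sort
Input: [29, 7, 68, 61, 6]
Sorted: [6, 7, 29, 61, 68]

8


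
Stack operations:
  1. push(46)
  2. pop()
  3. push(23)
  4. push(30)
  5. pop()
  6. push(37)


push(46) -> [46]
pop()->46, []
push(23) -> [23]
push(30) -> [23, 30]
pop()->30, [23]
push(37) -> [23, 37]

Final stack: [23, 37]


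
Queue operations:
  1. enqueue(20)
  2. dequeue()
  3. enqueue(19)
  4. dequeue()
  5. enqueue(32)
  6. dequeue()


enqueue(20) -> [20]
dequeue()->20, []
enqueue(19) -> [19]
dequeue()->19, []
enqueue(32) -> [32]
dequeue()->32, []

Final queue: []


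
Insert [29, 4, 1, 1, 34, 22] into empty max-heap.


Insert 29: [29]
Insert 4: [29, 4]
Insert 1: [29, 4, 1]
Insert 1: [29, 4, 1, 1]
Insert 34: [34, 29, 1, 1, 4]
Insert 22: [34, 29, 22, 1, 4, 1]

Final heap: [34, 29, 22, 1, 4, 1]


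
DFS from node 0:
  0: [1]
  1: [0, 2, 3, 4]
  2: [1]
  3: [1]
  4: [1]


Visit 0, push [1]
Visit 1, push [4, 3, 2]
Visit 2, push []
Visit 3, push []
Visit 4, push []

DFS order: [0, 1, 2, 3, 4]


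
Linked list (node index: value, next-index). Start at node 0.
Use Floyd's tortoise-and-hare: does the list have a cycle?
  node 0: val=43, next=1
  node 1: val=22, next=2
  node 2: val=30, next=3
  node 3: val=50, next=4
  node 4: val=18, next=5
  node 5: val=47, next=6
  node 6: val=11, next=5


Floyd's tortoise (slow, +1) and hare (fast, +2):
  init: slow=0, fast=0
  step 1: slow=1, fast=2
  step 2: slow=2, fast=4
  step 3: slow=3, fast=6
  step 4: slow=4, fast=6
  step 5: slow=5, fast=6
  step 6: slow=6, fast=6
  slow == fast at node 6: cycle detected

Cycle: yes


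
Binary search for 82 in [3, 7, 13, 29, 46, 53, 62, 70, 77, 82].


Step 1: lo=0, hi=9, mid=4, val=46
Step 2: lo=5, hi=9, mid=7, val=70
Step 3: lo=8, hi=9, mid=8, val=77
Step 4: lo=9, hi=9, mid=9, val=82

Found at index 9


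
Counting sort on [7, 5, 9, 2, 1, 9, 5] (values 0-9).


Input: [7, 5, 9, 2, 1, 9, 5]
Counts: [0, 1, 1, 0, 0, 2, 0, 1, 0, 2]

Sorted: [1, 2, 5, 5, 7, 9, 9]


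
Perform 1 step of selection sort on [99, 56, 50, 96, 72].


Initial: [99, 56, 50, 96, 72]
Step 1: min=50 at 2
  Swap: [50, 56, 99, 96, 72]

After 1 step: [50, 56, 99, 96, 72]


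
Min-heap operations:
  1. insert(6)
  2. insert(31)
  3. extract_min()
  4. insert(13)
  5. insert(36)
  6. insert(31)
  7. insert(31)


insert(6) -> [6]
insert(31) -> [6, 31]
extract_min()->6, [31]
insert(13) -> [13, 31]
insert(36) -> [13, 31, 36]
insert(31) -> [13, 31, 36, 31]
insert(31) -> [13, 31, 36, 31, 31]

Final heap: [13, 31, 36, 31, 31]


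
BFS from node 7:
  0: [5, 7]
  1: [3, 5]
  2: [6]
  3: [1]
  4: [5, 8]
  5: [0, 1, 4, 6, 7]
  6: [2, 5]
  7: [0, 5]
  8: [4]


Visit 7, enqueue [0, 5]
Visit 0, enqueue []
Visit 5, enqueue [1, 4, 6]
Visit 1, enqueue [3]
Visit 4, enqueue [8]
Visit 6, enqueue [2]
Visit 3, enqueue []
Visit 8, enqueue []
Visit 2, enqueue []

BFS order: [7, 0, 5, 1, 4, 6, 3, 8, 2]


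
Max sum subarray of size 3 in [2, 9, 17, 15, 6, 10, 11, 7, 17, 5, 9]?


[0:3]: 28
[1:4]: 41
[2:5]: 38
[3:6]: 31
[4:7]: 27
[5:8]: 28
[6:9]: 35
[7:10]: 29
[8:11]: 31

Max: 41 at [1:4]


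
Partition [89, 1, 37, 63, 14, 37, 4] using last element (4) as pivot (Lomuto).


Pivot: 4
  1 <= 4: swap -> [1, 89, 37, 63, 14, 37, 4]
Place pivot at 1: [1, 4, 37, 63, 14, 37, 89]

Partitioned: [1, 4, 37, 63, 14, 37, 89]


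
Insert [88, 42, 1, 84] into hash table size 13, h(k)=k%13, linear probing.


Insert 88: h=10 -> slot 10
Insert 42: h=3 -> slot 3
Insert 1: h=1 -> slot 1
Insert 84: h=6 -> slot 6

Table: [None, 1, None, 42, None, None, 84, None, None, None, 88, None, None]


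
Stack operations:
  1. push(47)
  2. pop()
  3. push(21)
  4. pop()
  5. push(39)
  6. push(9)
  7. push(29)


push(47) -> [47]
pop()->47, []
push(21) -> [21]
pop()->21, []
push(39) -> [39]
push(9) -> [39, 9]
push(29) -> [39, 9, 29]

Final stack: [39, 9, 29]


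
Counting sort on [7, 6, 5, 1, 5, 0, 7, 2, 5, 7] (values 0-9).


Input: [7, 6, 5, 1, 5, 0, 7, 2, 5, 7]
Counts: [1, 1, 1, 0, 0, 3, 1, 3, 0, 0]

Sorted: [0, 1, 2, 5, 5, 5, 6, 7, 7, 7]


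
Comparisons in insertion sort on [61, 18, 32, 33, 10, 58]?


Algorithm: insertion sort
Input: [61, 18, 32, 33, 10, 58]
Sorted: [10, 18, 32, 33, 58, 61]

11


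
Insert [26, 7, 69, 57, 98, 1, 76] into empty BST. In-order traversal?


Insert 26: root
Insert 7: L from 26
Insert 69: R from 26
Insert 57: R from 26 -> L from 69
Insert 98: R from 26 -> R from 69
Insert 1: L from 26 -> L from 7
Insert 76: R from 26 -> R from 69 -> L from 98

In-order: [1, 7, 26, 57, 69, 76, 98]


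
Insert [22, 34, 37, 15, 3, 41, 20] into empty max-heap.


Insert 22: [22]
Insert 34: [34, 22]
Insert 37: [37, 22, 34]
Insert 15: [37, 22, 34, 15]
Insert 3: [37, 22, 34, 15, 3]
Insert 41: [41, 22, 37, 15, 3, 34]
Insert 20: [41, 22, 37, 15, 3, 34, 20]

Final heap: [41, 22, 37, 15, 3, 34, 20]


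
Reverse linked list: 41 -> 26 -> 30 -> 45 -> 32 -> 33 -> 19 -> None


Step 1: curr=41, set curr.next=prev(None) | reversed so far: 41
Step 2: curr=26, set curr.next=prev(41) | reversed so far: 26 -> 41
Step 3: curr=30, set curr.next=prev(26) | reversed so far: 30 -> 26 -> 41
Step 4: curr=45, set curr.next=prev(30) | reversed so far: 45 -> 30 -> 26 -> 41
Step 5: curr=32, set curr.next=prev(45) | reversed so far: 32 -> 45 -> 30 -> 26 -> 41
Step 6: curr=33, set curr.next=prev(32) | reversed so far: 33 -> 32 -> 45 -> 30 -> 26 -> 41
Step 7: curr=19, set curr.next=prev(33) | reversed so far: 19 -> 33 -> 32 -> 45 -> 30 -> 26 -> 41

19 -> 33 -> 32 -> 45 -> 30 -> 26 -> 41 -> None


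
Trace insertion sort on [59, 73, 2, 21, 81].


Initial: [59, 73, 2, 21, 81]
Insert 73: [59, 73, 2, 21, 81]
Insert 2: [2, 59, 73, 21, 81]
Insert 21: [2, 21, 59, 73, 81]
Insert 81: [2, 21, 59, 73, 81]

Sorted: [2, 21, 59, 73, 81]


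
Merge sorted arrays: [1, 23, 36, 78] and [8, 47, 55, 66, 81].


Take 1 from A
Take 8 from B
Take 23 from A
Take 36 from A
Take 47 from B
Take 55 from B
Take 66 from B
Take 78 from A

Merged: [1, 8, 23, 36, 47, 55, 66, 78, 81]


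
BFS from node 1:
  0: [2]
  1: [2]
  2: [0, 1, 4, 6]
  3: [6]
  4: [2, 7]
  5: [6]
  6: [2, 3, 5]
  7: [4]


Visit 1, enqueue [2]
Visit 2, enqueue [0, 4, 6]
Visit 0, enqueue []
Visit 4, enqueue [7]
Visit 6, enqueue [3, 5]
Visit 7, enqueue []
Visit 3, enqueue []
Visit 5, enqueue []

BFS order: [1, 2, 0, 4, 6, 7, 3, 5]


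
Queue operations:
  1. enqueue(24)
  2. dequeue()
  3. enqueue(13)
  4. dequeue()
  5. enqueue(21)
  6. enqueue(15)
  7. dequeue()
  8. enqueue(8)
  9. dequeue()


enqueue(24) -> [24]
dequeue()->24, []
enqueue(13) -> [13]
dequeue()->13, []
enqueue(21) -> [21]
enqueue(15) -> [21, 15]
dequeue()->21, [15]
enqueue(8) -> [15, 8]
dequeue()->15, [8]

Final queue: [8]


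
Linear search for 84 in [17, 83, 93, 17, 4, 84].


i=0: 17!=84
i=1: 83!=84
i=2: 93!=84
i=3: 17!=84
i=4: 4!=84
i=5: 84==84 found!

Found at 5, 6 comps


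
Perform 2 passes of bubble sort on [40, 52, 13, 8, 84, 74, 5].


Initial: [40, 52, 13, 8, 84, 74, 5]
Pass 1: [40, 13, 8, 52, 74, 5, 84] (4 swaps)
Pass 2: [13, 8, 40, 52, 5, 74, 84] (3 swaps)

After 2 passes: [13, 8, 40, 52, 5, 74, 84]


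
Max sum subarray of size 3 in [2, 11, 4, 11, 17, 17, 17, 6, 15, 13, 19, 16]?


[0:3]: 17
[1:4]: 26
[2:5]: 32
[3:6]: 45
[4:7]: 51
[5:8]: 40
[6:9]: 38
[7:10]: 34
[8:11]: 47
[9:12]: 48

Max: 51 at [4:7]


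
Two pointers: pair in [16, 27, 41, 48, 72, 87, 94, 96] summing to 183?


lo=0(16)+hi=7(96)=112
lo=1(27)+hi=7(96)=123
lo=2(41)+hi=7(96)=137
lo=3(48)+hi=7(96)=144
lo=4(72)+hi=7(96)=168
lo=5(87)+hi=7(96)=183

Yes: 87+96=183


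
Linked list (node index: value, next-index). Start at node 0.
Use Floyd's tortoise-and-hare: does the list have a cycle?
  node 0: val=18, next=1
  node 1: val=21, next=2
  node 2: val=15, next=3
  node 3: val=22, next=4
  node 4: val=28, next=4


Floyd's tortoise (slow, +1) and hare (fast, +2):
  init: slow=0, fast=0
  step 1: slow=1, fast=2
  step 2: slow=2, fast=4
  step 3: slow=3, fast=4
  step 4: slow=4, fast=4
  slow == fast at node 4: cycle detected

Cycle: yes


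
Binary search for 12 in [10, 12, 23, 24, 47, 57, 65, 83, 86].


Step 1: lo=0, hi=8, mid=4, val=47
Step 2: lo=0, hi=3, mid=1, val=12

Found at index 1


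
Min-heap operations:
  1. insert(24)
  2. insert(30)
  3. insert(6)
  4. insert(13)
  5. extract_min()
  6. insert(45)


insert(24) -> [24]
insert(30) -> [24, 30]
insert(6) -> [6, 30, 24]
insert(13) -> [6, 13, 24, 30]
extract_min()->6, [13, 30, 24]
insert(45) -> [13, 30, 24, 45]

Final heap: [13, 30, 24, 45]


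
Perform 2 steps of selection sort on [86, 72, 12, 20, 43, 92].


Initial: [86, 72, 12, 20, 43, 92]
Step 1: min=12 at 2
  Swap: [12, 72, 86, 20, 43, 92]
Step 2: min=20 at 3
  Swap: [12, 20, 86, 72, 43, 92]

After 2 steps: [12, 20, 86, 72, 43, 92]


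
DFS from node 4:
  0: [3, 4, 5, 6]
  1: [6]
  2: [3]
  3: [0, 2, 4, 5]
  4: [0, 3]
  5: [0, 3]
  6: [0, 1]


Visit 4, push [3, 0]
Visit 0, push [6, 5, 3]
Visit 3, push [5, 2]
Visit 2, push []
Visit 5, push []
Visit 6, push [1]
Visit 1, push []

DFS order: [4, 0, 3, 2, 5, 6, 1]


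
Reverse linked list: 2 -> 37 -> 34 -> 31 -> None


Step 1: curr=2, set curr.next=prev(None) | reversed so far: 2
Step 2: curr=37, set curr.next=prev(2) | reversed so far: 37 -> 2
Step 3: curr=34, set curr.next=prev(37) | reversed so far: 34 -> 37 -> 2
Step 4: curr=31, set curr.next=prev(34) | reversed so far: 31 -> 34 -> 37 -> 2

31 -> 34 -> 37 -> 2 -> None


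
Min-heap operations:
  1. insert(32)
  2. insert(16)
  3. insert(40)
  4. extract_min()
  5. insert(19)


insert(32) -> [32]
insert(16) -> [16, 32]
insert(40) -> [16, 32, 40]
extract_min()->16, [32, 40]
insert(19) -> [19, 40, 32]

Final heap: [19, 40, 32]


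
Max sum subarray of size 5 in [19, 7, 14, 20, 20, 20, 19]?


[0:5]: 80
[1:6]: 81
[2:7]: 93

Max: 93 at [2:7]


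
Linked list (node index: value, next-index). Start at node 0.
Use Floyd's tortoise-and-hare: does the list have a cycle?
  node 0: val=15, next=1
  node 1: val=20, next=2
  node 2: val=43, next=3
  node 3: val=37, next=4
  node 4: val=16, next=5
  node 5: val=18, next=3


Floyd's tortoise (slow, +1) and hare (fast, +2):
  init: slow=0, fast=0
  step 1: slow=1, fast=2
  step 2: slow=2, fast=4
  step 3: slow=3, fast=3
  slow == fast at node 3: cycle detected

Cycle: yes


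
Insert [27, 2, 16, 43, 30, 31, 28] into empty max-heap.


Insert 27: [27]
Insert 2: [27, 2]
Insert 16: [27, 2, 16]
Insert 43: [43, 27, 16, 2]
Insert 30: [43, 30, 16, 2, 27]
Insert 31: [43, 30, 31, 2, 27, 16]
Insert 28: [43, 30, 31, 2, 27, 16, 28]

Final heap: [43, 30, 31, 2, 27, 16, 28]


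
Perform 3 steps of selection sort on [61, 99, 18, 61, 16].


Initial: [61, 99, 18, 61, 16]
Step 1: min=16 at 4
  Swap: [16, 99, 18, 61, 61]
Step 2: min=18 at 2
  Swap: [16, 18, 99, 61, 61]
Step 3: min=61 at 3
  Swap: [16, 18, 61, 99, 61]

After 3 steps: [16, 18, 61, 99, 61]


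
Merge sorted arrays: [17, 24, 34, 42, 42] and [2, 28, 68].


Take 2 from B
Take 17 from A
Take 24 from A
Take 28 from B
Take 34 from A
Take 42 from A
Take 42 from A

Merged: [2, 17, 24, 28, 34, 42, 42, 68]


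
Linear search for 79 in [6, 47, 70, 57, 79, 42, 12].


i=0: 6!=79
i=1: 47!=79
i=2: 70!=79
i=3: 57!=79
i=4: 79==79 found!

Found at 4, 5 comps


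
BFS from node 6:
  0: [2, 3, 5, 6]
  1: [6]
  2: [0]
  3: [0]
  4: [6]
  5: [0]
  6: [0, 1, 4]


Visit 6, enqueue [0, 1, 4]
Visit 0, enqueue [2, 3, 5]
Visit 1, enqueue []
Visit 4, enqueue []
Visit 2, enqueue []
Visit 3, enqueue []
Visit 5, enqueue []

BFS order: [6, 0, 1, 4, 2, 3, 5]


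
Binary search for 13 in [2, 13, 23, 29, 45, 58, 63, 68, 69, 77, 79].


Step 1: lo=0, hi=10, mid=5, val=58
Step 2: lo=0, hi=4, mid=2, val=23
Step 3: lo=0, hi=1, mid=0, val=2
Step 4: lo=1, hi=1, mid=1, val=13

Found at index 1


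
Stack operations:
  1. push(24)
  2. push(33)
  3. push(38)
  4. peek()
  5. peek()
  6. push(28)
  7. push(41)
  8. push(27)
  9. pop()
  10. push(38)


push(24) -> [24]
push(33) -> [24, 33]
push(38) -> [24, 33, 38]
peek()->38
peek()->38
push(28) -> [24, 33, 38, 28]
push(41) -> [24, 33, 38, 28, 41]
push(27) -> [24, 33, 38, 28, 41, 27]
pop()->27, [24, 33, 38, 28, 41]
push(38) -> [24, 33, 38, 28, 41, 38]

Final stack: [24, 33, 38, 28, 41, 38]


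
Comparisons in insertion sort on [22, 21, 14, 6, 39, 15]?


Algorithm: insertion sort
Input: [22, 21, 14, 6, 39, 15]
Sorted: [6, 14, 15, 21, 22, 39]

11


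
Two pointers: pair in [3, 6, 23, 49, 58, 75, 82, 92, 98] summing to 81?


lo=0(3)+hi=8(98)=101
lo=0(3)+hi=7(92)=95
lo=0(3)+hi=6(82)=85
lo=0(3)+hi=5(75)=78
lo=1(6)+hi=5(75)=81

Yes: 6+75=81


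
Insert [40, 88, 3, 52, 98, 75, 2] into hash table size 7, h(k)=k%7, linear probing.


Insert 40: h=5 -> slot 5
Insert 88: h=4 -> slot 4
Insert 3: h=3 -> slot 3
Insert 52: h=3, 3 probes -> slot 6
Insert 98: h=0 -> slot 0
Insert 75: h=5, 3 probes -> slot 1
Insert 2: h=2 -> slot 2

Table: [98, 75, 2, 3, 88, 40, 52]


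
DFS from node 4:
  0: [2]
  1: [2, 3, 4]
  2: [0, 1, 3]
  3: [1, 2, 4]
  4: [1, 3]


Visit 4, push [3, 1]
Visit 1, push [3, 2]
Visit 2, push [3, 0]
Visit 0, push []
Visit 3, push []

DFS order: [4, 1, 2, 0, 3]


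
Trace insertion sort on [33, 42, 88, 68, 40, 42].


Initial: [33, 42, 88, 68, 40, 42]
Insert 42: [33, 42, 88, 68, 40, 42]
Insert 88: [33, 42, 88, 68, 40, 42]
Insert 68: [33, 42, 68, 88, 40, 42]
Insert 40: [33, 40, 42, 68, 88, 42]
Insert 42: [33, 40, 42, 42, 68, 88]

Sorted: [33, 40, 42, 42, 68, 88]


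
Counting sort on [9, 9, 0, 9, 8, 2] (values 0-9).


Input: [9, 9, 0, 9, 8, 2]
Counts: [1, 0, 1, 0, 0, 0, 0, 0, 1, 3]

Sorted: [0, 2, 8, 9, 9, 9]


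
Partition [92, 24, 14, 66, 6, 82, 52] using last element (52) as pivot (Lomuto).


Pivot: 52
  24 <= 52: swap -> [24, 92, 14, 66, 6, 82, 52]
  14 <= 52: swap -> [24, 14, 92, 66, 6, 82, 52]
  6 <= 52: swap -> [24, 14, 6, 66, 92, 82, 52]
Place pivot at 3: [24, 14, 6, 52, 92, 82, 66]

Partitioned: [24, 14, 6, 52, 92, 82, 66]


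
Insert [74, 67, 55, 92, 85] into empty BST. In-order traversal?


Insert 74: root
Insert 67: L from 74
Insert 55: L from 74 -> L from 67
Insert 92: R from 74
Insert 85: R from 74 -> L from 92

In-order: [55, 67, 74, 85, 92]


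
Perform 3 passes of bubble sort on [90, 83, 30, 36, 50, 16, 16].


Initial: [90, 83, 30, 36, 50, 16, 16]
Pass 1: [83, 30, 36, 50, 16, 16, 90] (6 swaps)
Pass 2: [30, 36, 50, 16, 16, 83, 90] (5 swaps)
Pass 3: [30, 36, 16, 16, 50, 83, 90] (2 swaps)

After 3 passes: [30, 36, 16, 16, 50, 83, 90]


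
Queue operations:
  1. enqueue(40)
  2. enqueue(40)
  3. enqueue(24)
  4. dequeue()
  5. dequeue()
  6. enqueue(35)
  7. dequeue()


enqueue(40) -> [40]
enqueue(40) -> [40, 40]
enqueue(24) -> [40, 40, 24]
dequeue()->40, [40, 24]
dequeue()->40, [24]
enqueue(35) -> [24, 35]
dequeue()->24, [35]

Final queue: [35]


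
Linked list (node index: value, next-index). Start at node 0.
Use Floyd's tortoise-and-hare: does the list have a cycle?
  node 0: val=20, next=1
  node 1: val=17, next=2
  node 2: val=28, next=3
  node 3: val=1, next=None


Floyd's tortoise (slow, +1) and hare (fast, +2):
  init: slow=0, fast=0
  step 1: slow=1, fast=2
  step 2: fast 2->3->None, no cycle

Cycle: no


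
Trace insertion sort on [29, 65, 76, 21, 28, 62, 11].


Initial: [29, 65, 76, 21, 28, 62, 11]
Insert 65: [29, 65, 76, 21, 28, 62, 11]
Insert 76: [29, 65, 76, 21, 28, 62, 11]
Insert 21: [21, 29, 65, 76, 28, 62, 11]
Insert 28: [21, 28, 29, 65, 76, 62, 11]
Insert 62: [21, 28, 29, 62, 65, 76, 11]
Insert 11: [11, 21, 28, 29, 62, 65, 76]

Sorted: [11, 21, 28, 29, 62, 65, 76]


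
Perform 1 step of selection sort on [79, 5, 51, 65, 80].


Initial: [79, 5, 51, 65, 80]
Step 1: min=5 at 1
  Swap: [5, 79, 51, 65, 80]

After 1 step: [5, 79, 51, 65, 80]


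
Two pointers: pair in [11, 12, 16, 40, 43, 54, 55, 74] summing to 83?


lo=0(11)+hi=7(74)=85
lo=0(11)+hi=6(55)=66
lo=1(12)+hi=6(55)=67
lo=2(16)+hi=6(55)=71
lo=3(40)+hi=6(55)=95
lo=3(40)+hi=5(54)=94
lo=3(40)+hi=4(43)=83

Yes: 40+43=83


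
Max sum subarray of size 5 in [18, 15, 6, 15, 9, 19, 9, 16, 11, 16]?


[0:5]: 63
[1:6]: 64
[2:7]: 58
[3:8]: 68
[4:9]: 64
[5:10]: 71

Max: 71 at [5:10]


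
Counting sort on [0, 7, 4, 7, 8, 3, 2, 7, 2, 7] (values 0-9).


Input: [0, 7, 4, 7, 8, 3, 2, 7, 2, 7]
Counts: [1, 0, 2, 1, 1, 0, 0, 4, 1, 0]

Sorted: [0, 2, 2, 3, 4, 7, 7, 7, 7, 8]


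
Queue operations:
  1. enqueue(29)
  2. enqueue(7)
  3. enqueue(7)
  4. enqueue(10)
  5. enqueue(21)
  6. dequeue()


enqueue(29) -> [29]
enqueue(7) -> [29, 7]
enqueue(7) -> [29, 7, 7]
enqueue(10) -> [29, 7, 7, 10]
enqueue(21) -> [29, 7, 7, 10, 21]
dequeue()->29, [7, 7, 10, 21]

Final queue: [7, 7, 10, 21]


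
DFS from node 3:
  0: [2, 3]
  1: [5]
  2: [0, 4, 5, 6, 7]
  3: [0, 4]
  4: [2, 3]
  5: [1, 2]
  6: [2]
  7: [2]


Visit 3, push [4, 0]
Visit 0, push [2]
Visit 2, push [7, 6, 5, 4]
Visit 4, push []
Visit 5, push [1]
Visit 1, push []
Visit 6, push []
Visit 7, push []

DFS order: [3, 0, 2, 4, 5, 1, 6, 7]


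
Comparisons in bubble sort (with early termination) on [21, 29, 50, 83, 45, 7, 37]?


Algorithm: bubble sort (with early termination)
Input: [21, 29, 50, 83, 45, 7, 37]
Sorted: [7, 21, 29, 37, 45, 50, 83]

21


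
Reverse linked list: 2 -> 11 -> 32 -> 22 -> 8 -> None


Step 1: curr=2, set curr.next=prev(None) | reversed so far: 2
Step 2: curr=11, set curr.next=prev(2) | reversed so far: 11 -> 2
Step 3: curr=32, set curr.next=prev(11) | reversed so far: 32 -> 11 -> 2
Step 4: curr=22, set curr.next=prev(32) | reversed so far: 22 -> 32 -> 11 -> 2
Step 5: curr=8, set curr.next=prev(22) | reversed so far: 8 -> 22 -> 32 -> 11 -> 2

8 -> 22 -> 32 -> 11 -> 2 -> None


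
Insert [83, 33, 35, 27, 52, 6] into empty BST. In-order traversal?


Insert 83: root
Insert 33: L from 83
Insert 35: L from 83 -> R from 33
Insert 27: L from 83 -> L from 33
Insert 52: L from 83 -> R from 33 -> R from 35
Insert 6: L from 83 -> L from 33 -> L from 27

In-order: [6, 27, 33, 35, 52, 83]


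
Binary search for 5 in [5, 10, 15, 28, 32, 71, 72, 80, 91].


Step 1: lo=0, hi=8, mid=4, val=32
Step 2: lo=0, hi=3, mid=1, val=10
Step 3: lo=0, hi=0, mid=0, val=5

Found at index 0


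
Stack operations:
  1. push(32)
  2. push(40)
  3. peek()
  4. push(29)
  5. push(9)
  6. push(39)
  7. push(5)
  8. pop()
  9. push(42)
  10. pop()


push(32) -> [32]
push(40) -> [32, 40]
peek()->40
push(29) -> [32, 40, 29]
push(9) -> [32, 40, 29, 9]
push(39) -> [32, 40, 29, 9, 39]
push(5) -> [32, 40, 29, 9, 39, 5]
pop()->5, [32, 40, 29, 9, 39]
push(42) -> [32, 40, 29, 9, 39, 42]
pop()->42, [32, 40, 29, 9, 39]

Final stack: [32, 40, 29, 9, 39]


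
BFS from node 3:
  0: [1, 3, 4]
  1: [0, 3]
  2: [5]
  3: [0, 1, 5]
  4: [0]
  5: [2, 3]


Visit 3, enqueue [0, 1, 5]
Visit 0, enqueue [4]
Visit 1, enqueue []
Visit 5, enqueue [2]
Visit 4, enqueue []
Visit 2, enqueue []

BFS order: [3, 0, 1, 5, 4, 2]


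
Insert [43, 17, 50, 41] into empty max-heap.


Insert 43: [43]
Insert 17: [43, 17]
Insert 50: [50, 17, 43]
Insert 41: [50, 41, 43, 17]

Final heap: [50, 41, 43, 17]


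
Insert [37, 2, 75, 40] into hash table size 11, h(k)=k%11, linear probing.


Insert 37: h=4 -> slot 4
Insert 2: h=2 -> slot 2
Insert 75: h=9 -> slot 9
Insert 40: h=7 -> slot 7

Table: [None, None, 2, None, 37, None, None, 40, None, 75, None]


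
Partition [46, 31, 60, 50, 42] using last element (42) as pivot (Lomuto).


Pivot: 42
  31 <= 42: swap -> [31, 46, 60, 50, 42]
Place pivot at 1: [31, 42, 60, 50, 46]

Partitioned: [31, 42, 60, 50, 46]


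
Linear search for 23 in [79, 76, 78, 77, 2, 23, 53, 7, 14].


i=0: 79!=23
i=1: 76!=23
i=2: 78!=23
i=3: 77!=23
i=4: 2!=23
i=5: 23==23 found!

Found at 5, 6 comps


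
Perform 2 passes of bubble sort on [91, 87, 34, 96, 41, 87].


Initial: [91, 87, 34, 96, 41, 87]
Pass 1: [87, 34, 91, 41, 87, 96] (4 swaps)
Pass 2: [34, 87, 41, 87, 91, 96] (3 swaps)

After 2 passes: [34, 87, 41, 87, 91, 96]


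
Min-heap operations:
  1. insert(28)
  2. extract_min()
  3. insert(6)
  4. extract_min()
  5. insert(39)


insert(28) -> [28]
extract_min()->28, []
insert(6) -> [6]
extract_min()->6, []
insert(39) -> [39]

Final heap: [39]


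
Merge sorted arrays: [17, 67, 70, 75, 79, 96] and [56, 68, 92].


Take 17 from A
Take 56 from B
Take 67 from A
Take 68 from B
Take 70 from A
Take 75 from A
Take 79 from A
Take 92 from B

Merged: [17, 56, 67, 68, 70, 75, 79, 92, 96]


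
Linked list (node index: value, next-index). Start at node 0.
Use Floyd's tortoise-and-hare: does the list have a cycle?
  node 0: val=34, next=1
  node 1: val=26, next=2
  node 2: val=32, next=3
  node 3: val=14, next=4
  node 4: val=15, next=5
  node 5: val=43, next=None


Floyd's tortoise (slow, +1) and hare (fast, +2):
  init: slow=0, fast=0
  step 1: slow=1, fast=2
  step 2: slow=2, fast=4
  step 3: fast 4->5->None, no cycle

Cycle: no
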